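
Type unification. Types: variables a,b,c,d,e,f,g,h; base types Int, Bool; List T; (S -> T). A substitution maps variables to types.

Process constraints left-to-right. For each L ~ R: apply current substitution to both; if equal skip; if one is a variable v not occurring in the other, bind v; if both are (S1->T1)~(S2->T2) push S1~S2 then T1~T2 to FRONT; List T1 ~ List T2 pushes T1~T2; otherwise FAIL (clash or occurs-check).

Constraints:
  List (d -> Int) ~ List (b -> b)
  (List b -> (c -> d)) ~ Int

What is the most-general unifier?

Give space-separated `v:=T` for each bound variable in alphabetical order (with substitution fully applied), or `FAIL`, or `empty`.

Answer: FAIL

Derivation:
step 1: unify List (d -> Int) ~ List (b -> b)  [subst: {-} | 1 pending]
  -> decompose List: push (d -> Int)~(b -> b)
step 2: unify (d -> Int) ~ (b -> b)  [subst: {-} | 1 pending]
  -> decompose arrow: push d~b, Int~b
step 3: unify d ~ b  [subst: {-} | 2 pending]
  bind d := b
step 4: unify Int ~ b  [subst: {d:=b} | 1 pending]
  bind b := Int
step 5: unify (List Int -> (c -> Int)) ~ Int  [subst: {d:=b, b:=Int} | 0 pending]
  clash: (List Int -> (c -> Int)) vs Int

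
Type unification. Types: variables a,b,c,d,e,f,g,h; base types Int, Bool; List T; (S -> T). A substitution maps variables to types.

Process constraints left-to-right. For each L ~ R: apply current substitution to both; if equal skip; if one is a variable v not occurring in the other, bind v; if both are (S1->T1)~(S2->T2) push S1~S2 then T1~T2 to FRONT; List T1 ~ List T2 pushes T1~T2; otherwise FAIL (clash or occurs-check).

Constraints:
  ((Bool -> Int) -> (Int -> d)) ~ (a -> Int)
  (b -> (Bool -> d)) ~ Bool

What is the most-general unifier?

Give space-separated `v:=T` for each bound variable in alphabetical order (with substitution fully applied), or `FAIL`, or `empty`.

step 1: unify ((Bool -> Int) -> (Int -> d)) ~ (a -> Int)  [subst: {-} | 1 pending]
  -> decompose arrow: push (Bool -> Int)~a, (Int -> d)~Int
step 2: unify (Bool -> Int) ~ a  [subst: {-} | 2 pending]
  bind a := (Bool -> Int)
step 3: unify (Int -> d) ~ Int  [subst: {a:=(Bool -> Int)} | 1 pending]
  clash: (Int -> d) vs Int

Answer: FAIL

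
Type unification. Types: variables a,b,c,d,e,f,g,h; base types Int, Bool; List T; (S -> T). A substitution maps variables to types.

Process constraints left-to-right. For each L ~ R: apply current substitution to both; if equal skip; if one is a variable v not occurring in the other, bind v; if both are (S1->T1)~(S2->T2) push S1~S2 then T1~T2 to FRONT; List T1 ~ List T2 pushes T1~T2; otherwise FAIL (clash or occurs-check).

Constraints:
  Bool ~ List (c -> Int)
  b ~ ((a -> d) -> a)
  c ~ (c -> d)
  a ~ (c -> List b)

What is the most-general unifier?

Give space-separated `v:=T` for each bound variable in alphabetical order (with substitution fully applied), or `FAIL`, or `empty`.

Answer: FAIL

Derivation:
step 1: unify Bool ~ List (c -> Int)  [subst: {-} | 3 pending]
  clash: Bool vs List (c -> Int)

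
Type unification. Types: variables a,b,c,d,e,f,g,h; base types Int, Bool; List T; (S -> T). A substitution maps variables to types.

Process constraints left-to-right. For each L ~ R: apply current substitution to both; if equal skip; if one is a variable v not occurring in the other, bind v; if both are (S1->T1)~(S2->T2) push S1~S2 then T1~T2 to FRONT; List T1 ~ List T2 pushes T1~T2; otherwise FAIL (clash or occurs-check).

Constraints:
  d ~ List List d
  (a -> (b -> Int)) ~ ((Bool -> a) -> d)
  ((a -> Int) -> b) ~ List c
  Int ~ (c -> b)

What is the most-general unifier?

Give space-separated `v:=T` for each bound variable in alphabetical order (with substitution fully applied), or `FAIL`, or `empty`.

Answer: FAIL

Derivation:
step 1: unify d ~ List List d  [subst: {-} | 3 pending]
  occurs-check fail: d in List List d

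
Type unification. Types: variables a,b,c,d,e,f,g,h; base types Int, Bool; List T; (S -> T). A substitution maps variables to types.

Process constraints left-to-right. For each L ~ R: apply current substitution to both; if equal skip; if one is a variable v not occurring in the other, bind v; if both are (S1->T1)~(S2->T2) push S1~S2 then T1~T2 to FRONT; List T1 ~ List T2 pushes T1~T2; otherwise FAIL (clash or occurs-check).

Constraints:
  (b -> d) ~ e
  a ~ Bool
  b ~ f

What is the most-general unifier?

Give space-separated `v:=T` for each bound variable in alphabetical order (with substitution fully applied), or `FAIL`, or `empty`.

step 1: unify (b -> d) ~ e  [subst: {-} | 2 pending]
  bind e := (b -> d)
step 2: unify a ~ Bool  [subst: {e:=(b -> d)} | 1 pending]
  bind a := Bool
step 3: unify b ~ f  [subst: {e:=(b -> d), a:=Bool} | 0 pending]
  bind b := f

Answer: a:=Bool b:=f e:=(f -> d)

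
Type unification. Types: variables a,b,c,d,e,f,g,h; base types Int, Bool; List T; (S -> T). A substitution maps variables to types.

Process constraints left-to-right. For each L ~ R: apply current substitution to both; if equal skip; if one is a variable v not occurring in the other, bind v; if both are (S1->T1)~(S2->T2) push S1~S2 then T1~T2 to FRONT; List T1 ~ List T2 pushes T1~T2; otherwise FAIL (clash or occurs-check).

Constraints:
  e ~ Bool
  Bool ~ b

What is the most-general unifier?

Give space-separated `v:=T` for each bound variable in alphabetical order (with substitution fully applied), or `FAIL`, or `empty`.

Answer: b:=Bool e:=Bool

Derivation:
step 1: unify e ~ Bool  [subst: {-} | 1 pending]
  bind e := Bool
step 2: unify Bool ~ b  [subst: {e:=Bool} | 0 pending]
  bind b := Bool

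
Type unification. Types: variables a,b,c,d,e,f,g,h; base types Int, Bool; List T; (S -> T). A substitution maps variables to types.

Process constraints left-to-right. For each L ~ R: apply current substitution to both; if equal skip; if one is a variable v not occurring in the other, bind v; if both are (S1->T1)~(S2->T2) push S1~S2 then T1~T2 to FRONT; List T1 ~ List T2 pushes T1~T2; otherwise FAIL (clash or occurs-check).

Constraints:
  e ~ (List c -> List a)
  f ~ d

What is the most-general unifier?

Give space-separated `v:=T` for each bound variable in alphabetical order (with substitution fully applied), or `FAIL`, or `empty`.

Answer: e:=(List c -> List a) f:=d

Derivation:
step 1: unify e ~ (List c -> List a)  [subst: {-} | 1 pending]
  bind e := (List c -> List a)
step 2: unify f ~ d  [subst: {e:=(List c -> List a)} | 0 pending]
  bind f := d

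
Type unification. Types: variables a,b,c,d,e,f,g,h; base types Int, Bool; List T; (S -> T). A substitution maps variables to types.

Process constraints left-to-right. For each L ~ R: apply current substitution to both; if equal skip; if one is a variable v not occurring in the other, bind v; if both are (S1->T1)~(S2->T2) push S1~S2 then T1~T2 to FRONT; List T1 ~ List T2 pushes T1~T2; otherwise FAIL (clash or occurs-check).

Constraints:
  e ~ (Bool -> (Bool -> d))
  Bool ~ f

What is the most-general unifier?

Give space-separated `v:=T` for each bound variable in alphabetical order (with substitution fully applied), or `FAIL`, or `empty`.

step 1: unify e ~ (Bool -> (Bool -> d))  [subst: {-} | 1 pending]
  bind e := (Bool -> (Bool -> d))
step 2: unify Bool ~ f  [subst: {e:=(Bool -> (Bool -> d))} | 0 pending]
  bind f := Bool

Answer: e:=(Bool -> (Bool -> d)) f:=Bool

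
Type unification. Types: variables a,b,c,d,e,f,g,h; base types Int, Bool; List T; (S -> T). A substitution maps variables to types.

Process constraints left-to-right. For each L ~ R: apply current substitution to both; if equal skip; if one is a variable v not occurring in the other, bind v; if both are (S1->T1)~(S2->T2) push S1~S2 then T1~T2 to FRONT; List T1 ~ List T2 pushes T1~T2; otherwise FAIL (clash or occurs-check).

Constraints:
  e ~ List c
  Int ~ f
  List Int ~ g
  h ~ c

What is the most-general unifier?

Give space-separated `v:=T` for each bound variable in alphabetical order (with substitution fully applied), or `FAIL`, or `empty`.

step 1: unify e ~ List c  [subst: {-} | 3 pending]
  bind e := List c
step 2: unify Int ~ f  [subst: {e:=List c} | 2 pending]
  bind f := Int
step 3: unify List Int ~ g  [subst: {e:=List c, f:=Int} | 1 pending]
  bind g := List Int
step 4: unify h ~ c  [subst: {e:=List c, f:=Int, g:=List Int} | 0 pending]
  bind h := c

Answer: e:=List c f:=Int g:=List Int h:=c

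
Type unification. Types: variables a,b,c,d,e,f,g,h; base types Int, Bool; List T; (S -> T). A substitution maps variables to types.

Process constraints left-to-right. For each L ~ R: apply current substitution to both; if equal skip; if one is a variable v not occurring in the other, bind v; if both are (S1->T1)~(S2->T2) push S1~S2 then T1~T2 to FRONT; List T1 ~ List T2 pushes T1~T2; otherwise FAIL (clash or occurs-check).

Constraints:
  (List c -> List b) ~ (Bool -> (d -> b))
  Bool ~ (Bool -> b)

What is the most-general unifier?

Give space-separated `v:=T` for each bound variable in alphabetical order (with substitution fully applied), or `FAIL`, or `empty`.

step 1: unify (List c -> List b) ~ (Bool -> (d -> b))  [subst: {-} | 1 pending]
  -> decompose arrow: push List c~Bool, List b~(d -> b)
step 2: unify List c ~ Bool  [subst: {-} | 2 pending]
  clash: List c vs Bool

Answer: FAIL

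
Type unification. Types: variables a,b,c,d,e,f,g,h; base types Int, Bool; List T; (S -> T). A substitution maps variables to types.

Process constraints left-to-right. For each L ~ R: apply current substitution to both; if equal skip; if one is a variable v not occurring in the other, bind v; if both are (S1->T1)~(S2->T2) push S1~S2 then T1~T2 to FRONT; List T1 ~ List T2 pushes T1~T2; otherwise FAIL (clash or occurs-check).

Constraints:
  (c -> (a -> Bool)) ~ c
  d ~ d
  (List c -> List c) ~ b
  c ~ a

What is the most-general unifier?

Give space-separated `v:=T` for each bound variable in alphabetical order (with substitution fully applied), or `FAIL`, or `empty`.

step 1: unify (c -> (a -> Bool)) ~ c  [subst: {-} | 3 pending]
  occurs-check fail

Answer: FAIL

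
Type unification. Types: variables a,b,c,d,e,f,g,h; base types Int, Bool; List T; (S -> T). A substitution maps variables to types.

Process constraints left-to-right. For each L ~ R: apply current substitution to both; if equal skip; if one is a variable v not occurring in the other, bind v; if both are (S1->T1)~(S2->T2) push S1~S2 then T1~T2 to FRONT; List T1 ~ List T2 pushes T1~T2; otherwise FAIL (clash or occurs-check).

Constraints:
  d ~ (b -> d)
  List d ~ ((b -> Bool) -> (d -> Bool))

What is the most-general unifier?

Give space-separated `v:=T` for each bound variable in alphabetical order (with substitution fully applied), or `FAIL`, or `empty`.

step 1: unify d ~ (b -> d)  [subst: {-} | 1 pending]
  occurs-check fail: d in (b -> d)

Answer: FAIL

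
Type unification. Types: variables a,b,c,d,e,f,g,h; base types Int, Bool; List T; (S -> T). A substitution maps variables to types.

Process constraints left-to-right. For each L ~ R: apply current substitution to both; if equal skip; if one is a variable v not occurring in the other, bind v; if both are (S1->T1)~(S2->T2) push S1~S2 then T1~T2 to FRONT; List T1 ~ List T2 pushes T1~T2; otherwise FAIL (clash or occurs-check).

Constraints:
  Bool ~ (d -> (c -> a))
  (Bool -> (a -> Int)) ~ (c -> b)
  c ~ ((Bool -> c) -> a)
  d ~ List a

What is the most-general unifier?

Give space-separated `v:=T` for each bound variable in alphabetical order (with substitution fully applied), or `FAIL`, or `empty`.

Answer: FAIL

Derivation:
step 1: unify Bool ~ (d -> (c -> a))  [subst: {-} | 3 pending]
  clash: Bool vs (d -> (c -> a))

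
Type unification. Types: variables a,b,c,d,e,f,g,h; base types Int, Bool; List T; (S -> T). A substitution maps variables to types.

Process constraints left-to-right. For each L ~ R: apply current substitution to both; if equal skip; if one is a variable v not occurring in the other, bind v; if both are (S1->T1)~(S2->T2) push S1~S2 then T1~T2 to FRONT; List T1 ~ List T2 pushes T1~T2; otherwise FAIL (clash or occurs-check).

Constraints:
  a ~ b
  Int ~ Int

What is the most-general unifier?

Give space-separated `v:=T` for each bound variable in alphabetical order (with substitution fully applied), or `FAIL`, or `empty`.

step 1: unify a ~ b  [subst: {-} | 1 pending]
  bind a := b
step 2: unify Int ~ Int  [subst: {a:=b} | 0 pending]
  -> identical, skip

Answer: a:=b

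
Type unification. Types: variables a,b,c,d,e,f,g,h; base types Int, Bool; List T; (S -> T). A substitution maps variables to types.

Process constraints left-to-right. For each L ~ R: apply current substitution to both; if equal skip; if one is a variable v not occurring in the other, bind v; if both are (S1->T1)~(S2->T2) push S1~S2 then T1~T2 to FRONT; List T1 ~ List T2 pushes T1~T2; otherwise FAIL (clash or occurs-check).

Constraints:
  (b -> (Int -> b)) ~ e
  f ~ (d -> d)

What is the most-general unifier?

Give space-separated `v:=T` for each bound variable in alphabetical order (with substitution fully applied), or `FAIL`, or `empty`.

step 1: unify (b -> (Int -> b)) ~ e  [subst: {-} | 1 pending]
  bind e := (b -> (Int -> b))
step 2: unify f ~ (d -> d)  [subst: {e:=(b -> (Int -> b))} | 0 pending]
  bind f := (d -> d)

Answer: e:=(b -> (Int -> b)) f:=(d -> d)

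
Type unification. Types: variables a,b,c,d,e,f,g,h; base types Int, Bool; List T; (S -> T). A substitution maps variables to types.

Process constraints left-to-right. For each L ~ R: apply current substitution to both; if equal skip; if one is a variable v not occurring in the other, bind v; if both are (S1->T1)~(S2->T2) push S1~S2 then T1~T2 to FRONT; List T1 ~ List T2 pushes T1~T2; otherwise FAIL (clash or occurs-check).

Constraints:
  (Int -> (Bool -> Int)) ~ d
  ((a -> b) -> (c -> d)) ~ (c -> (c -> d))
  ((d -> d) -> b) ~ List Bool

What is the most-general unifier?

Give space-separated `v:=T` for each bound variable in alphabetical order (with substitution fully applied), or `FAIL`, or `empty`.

step 1: unify (Int -> (Bool -> Int)) ~ d  [subst: {-} | 2 pending]
  bind d := (Int -> (Bool -> Int))
step 2: unify ((a -> b) -> (c -> (Int -> (Bool -> Int)))) ~ (c -> (c -> (Int -> (Bool -> Int))))  [subst: {d:=(Int -> (Bool -> Int))} | 1 pending]
  -> decompose arrow: push (a -> b)~c, (c -> (Int -> (Bool -> Int)))~(c -> (Int -> (Bool -> Int)))
step 3: unify (a -> b) ~ c  [subst: {d:=(Int -> (Bool -> Int))} | 2 pending]
  bind c := (a -> b)
step 4: unify ((a -> b) -> (Int -> (Bool -> Int))) ~ ((a -> b) -> (Int -> (Bool -> Int)))  [subst: {d:=(Int -> (Bool -> Int)), c:=(a -> b)} | 1 pending]
  -> identical, skip
step 5: unify (((Int -> (Bool -> Int)) -> (Int -> (Bool -> Int))) -> b) ~ List Bool  [subst: {d:=(Int -> (Bool -> Int)), c:=(a -> b)} | 0 pending]
  clash: (((Int -> (Bool -> Int)) -> (Int -> (Bool -> Int))) -> b) vs List Bool

Answer: FAIL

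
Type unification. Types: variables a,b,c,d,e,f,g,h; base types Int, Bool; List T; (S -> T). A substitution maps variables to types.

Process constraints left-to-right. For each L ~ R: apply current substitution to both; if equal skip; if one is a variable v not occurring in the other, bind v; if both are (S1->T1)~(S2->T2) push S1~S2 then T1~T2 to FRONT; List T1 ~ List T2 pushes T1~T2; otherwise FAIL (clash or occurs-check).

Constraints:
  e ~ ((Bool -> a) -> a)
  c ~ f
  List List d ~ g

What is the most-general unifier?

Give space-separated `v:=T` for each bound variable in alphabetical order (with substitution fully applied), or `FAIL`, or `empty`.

Answer: c:=f e:=((Bool -> a) -> a) g:=List List d

Derivation:
step 1: unify e ~ ((Bool -> a) -> a)  [subst: {-} | 2 pending]
  bind e := ((Bool -> a) -> a)
step 2: unify c ~ f  [subst: {e:=((Bool -> a) -> a)} | 1 pending]
  bind c := f
step 3: unify List List d ~ g  [subst: {e:=((Bool -> a) -> a), c:=f} | 0 pending]
  bind g := List List d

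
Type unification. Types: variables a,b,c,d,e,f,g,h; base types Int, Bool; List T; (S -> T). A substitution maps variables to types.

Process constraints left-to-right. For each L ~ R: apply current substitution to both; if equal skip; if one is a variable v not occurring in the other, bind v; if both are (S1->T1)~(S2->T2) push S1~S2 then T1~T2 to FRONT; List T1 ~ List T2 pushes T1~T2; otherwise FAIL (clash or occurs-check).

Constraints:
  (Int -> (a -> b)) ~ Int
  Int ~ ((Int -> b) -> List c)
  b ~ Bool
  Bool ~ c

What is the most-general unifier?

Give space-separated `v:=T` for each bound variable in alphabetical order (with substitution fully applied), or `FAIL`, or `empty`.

Answer: FAIL

Derivation:
step 1: unify (Int -> (a -> b)) ~ Int  [subst: {-} | 3 pending]
  clash: (Int -> (a -> b)) vs Int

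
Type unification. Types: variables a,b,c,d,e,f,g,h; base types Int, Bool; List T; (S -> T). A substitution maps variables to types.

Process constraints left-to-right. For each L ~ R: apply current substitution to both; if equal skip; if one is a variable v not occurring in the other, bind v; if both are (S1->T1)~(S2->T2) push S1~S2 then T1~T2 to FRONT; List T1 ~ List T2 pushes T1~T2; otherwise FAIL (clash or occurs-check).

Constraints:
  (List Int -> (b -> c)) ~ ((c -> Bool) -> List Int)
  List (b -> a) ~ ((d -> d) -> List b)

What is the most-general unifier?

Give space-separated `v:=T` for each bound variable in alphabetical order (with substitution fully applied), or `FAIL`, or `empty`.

step 1: unify (List Int -> (b -> c)) ~ ((c -> Bool) -> List Int)  [subst: {-} | 1 pending]
  -> decompose arrow: push List Int~(c -> Bool), (b -> c)~List Int
step 2: unify List Int ~ (c -> Bool)  [subst: {-} | 2 pending]
  clash: List Int vs (c -> Bool)

Answer: FAIL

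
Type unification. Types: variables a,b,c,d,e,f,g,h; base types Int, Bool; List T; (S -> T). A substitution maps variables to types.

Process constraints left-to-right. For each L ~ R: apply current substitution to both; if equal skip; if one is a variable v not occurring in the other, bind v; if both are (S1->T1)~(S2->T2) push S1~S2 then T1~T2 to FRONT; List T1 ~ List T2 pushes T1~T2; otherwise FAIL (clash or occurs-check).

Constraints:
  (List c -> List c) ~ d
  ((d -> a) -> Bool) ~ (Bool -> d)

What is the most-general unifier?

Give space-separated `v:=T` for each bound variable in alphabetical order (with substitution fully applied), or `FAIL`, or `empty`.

step 1: unify (List c -> List c) ~ d  [subst: {-} | 1 pending]
  bind d := (List c -> List c)
step 2: unify (((List c -> List c) -> a) -> Bool) ~ (Bool -> (List c -> List c))  [subst: {d:=(List c -> List c)} | 0 pending]
  -> decompose arrow: push ((List c -> List c) -> a)~Bool, Bool~(List c -> List c)
step 3: unify ((List c -> List c) -> a) ~ Bool  [subst: {d:=(List c -> List c)} | 1 pending]
  clash: ((List c -> List c) -> a) vs Bool

Answer: FAIL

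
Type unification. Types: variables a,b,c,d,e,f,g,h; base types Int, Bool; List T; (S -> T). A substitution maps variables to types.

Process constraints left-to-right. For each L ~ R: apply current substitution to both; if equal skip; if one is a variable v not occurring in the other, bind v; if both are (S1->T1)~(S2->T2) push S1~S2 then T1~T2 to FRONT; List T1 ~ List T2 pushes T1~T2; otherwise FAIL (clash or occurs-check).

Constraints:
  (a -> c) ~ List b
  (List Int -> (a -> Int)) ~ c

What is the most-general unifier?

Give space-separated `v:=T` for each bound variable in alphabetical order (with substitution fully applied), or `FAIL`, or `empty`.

Answer: FAIL

Derivation:
step 1: unify (a -> c) ~ List b  [subst: {-} | 1 pending]
  clash: (a -> c) vs List b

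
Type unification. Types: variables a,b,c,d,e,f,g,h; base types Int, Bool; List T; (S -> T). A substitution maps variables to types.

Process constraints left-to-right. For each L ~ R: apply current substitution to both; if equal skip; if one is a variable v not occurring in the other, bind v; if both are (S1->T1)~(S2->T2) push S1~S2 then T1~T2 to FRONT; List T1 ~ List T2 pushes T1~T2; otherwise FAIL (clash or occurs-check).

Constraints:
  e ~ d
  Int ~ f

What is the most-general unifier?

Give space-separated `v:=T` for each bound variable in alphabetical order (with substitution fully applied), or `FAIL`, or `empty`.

step 1: unify e ~ d  [subst: {-} | 1 pending]
  bind e := d
step 2: unify Int ~ f  [subst: {e:=d} | 0 pending]
  bind f := Int

Answer: e:=d f:=Int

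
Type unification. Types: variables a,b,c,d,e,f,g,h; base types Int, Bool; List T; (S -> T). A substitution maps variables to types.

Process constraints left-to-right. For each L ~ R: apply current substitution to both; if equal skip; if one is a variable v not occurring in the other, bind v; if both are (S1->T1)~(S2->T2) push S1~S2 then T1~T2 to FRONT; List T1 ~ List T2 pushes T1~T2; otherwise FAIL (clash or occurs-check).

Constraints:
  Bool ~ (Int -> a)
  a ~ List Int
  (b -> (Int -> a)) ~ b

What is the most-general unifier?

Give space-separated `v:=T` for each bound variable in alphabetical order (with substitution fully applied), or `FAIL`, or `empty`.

step 1: unify Bool ~ (Int -> a)  [subst: {-} | 2 pending]
  clash: Bool vs (Int -> a)

Answer: FAIL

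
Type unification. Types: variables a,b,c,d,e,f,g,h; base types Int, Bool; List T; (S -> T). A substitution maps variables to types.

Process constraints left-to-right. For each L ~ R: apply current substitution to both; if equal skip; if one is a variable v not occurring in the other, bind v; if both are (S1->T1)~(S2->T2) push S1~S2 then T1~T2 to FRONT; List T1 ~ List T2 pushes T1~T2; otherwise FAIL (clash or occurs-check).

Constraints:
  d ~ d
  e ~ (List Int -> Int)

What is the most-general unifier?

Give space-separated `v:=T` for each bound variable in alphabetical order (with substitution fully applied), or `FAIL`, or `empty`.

step 1: unify d ~ d  [subst: {-} | 1 pending]
  -> identical, skip
step 2: unify e ~ (List Int -> Int)  [subst: {-} | 0 pending]
  bind e := (List Int -> Int)

Answer: e:=(List Int -> Int)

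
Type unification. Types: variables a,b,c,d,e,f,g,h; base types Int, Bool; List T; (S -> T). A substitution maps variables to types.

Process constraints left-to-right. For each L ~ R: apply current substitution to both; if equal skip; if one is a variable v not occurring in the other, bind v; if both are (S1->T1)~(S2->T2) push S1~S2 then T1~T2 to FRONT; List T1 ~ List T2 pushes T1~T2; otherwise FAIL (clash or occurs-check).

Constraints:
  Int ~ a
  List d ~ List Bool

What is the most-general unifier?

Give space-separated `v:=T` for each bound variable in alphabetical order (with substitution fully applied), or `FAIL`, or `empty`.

Answer: a:=Int d:=Bool

Derivation:
step 1: unify Int ~ a  [subst: {-} | 1 pending]
  bind a := Int
step 2: unify List d ~ List Bool  [subst: {a:=Int} | 0 pending]
  -> decompose List: push d~Bool
step 3: unify d ~ Bool  [subst: {a:=Int} | 0 pending]
  bind d := Bool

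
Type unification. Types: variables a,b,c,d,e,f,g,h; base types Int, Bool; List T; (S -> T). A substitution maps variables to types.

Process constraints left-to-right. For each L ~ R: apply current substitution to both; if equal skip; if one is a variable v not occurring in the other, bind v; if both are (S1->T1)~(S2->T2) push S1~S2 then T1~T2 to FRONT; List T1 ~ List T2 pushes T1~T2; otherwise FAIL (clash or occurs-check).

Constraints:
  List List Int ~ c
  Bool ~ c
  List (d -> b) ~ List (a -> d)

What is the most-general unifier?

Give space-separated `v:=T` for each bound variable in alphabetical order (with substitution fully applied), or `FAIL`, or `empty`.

step 1: unify List List Int ~ c  [subst: {-} | 2 pending]
  bind c := List List Int
step 2: unify Bool ~ List List Int  [subst: {c:=List List Int} | 1 pending]
  clash: Bool vs List List Int

Answer: FAIL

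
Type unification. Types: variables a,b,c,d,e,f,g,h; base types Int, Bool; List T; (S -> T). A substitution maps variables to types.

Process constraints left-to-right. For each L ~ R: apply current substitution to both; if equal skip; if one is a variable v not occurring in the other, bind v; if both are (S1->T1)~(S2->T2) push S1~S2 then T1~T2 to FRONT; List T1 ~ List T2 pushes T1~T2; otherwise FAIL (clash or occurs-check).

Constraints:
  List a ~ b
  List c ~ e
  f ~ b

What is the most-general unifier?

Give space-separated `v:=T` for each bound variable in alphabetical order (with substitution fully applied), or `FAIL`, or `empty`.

step 1: unify List a ~ b  [subst: {-} | 2 pending]
  bind b := List a
step 2: unify List c ~ e  [subst: {b:=List a} | 1 pending]
  bind e := List c
step 3: unify f ~ List a  [subst: {b:=List a, e:=List c} | 0 pending]
  bind f := List a

Answer: b:=List a e:=List c f:=List a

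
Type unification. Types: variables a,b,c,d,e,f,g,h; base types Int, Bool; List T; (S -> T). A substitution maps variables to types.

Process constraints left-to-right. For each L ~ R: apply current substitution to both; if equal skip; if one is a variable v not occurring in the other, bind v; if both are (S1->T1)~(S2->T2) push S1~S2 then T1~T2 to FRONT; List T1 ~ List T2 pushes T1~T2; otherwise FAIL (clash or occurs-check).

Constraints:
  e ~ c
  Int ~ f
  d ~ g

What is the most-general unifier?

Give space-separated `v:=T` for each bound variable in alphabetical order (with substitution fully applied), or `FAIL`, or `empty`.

Answer: d:=g e:=c f:=Int

Derivation:
step 1: unify e ~ c  [subst: {-} | 2 pending]
  bind e := c
step 2: unify Int ~ f  [subst: {e:=c} | 1 pending]
  bind f := Int
step 3: unify d ~ g  [subst: {e:=c, f:=Int} | 0 pending]
  bind d := g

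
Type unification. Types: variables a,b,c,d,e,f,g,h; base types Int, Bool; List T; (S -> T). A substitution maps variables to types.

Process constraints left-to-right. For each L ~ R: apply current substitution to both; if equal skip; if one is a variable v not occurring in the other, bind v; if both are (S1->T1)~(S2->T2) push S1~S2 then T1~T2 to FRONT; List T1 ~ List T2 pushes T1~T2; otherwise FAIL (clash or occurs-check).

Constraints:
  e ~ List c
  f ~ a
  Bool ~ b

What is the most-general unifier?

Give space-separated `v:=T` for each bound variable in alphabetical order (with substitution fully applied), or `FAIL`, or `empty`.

Answer: b:=Bool e:=List c f:=a

Derivation:
step 1: unify e ~ List c  [subst: {-} | 2 pending]
  bind e := List c
step 2: unify f ~ a  [subst: {e:=List c} | 1 pending]
  bind f := a
step 3: unify Bool ~ b  [subst: {e:=List c, f:=a} | 0 pending]
  bind b := Bool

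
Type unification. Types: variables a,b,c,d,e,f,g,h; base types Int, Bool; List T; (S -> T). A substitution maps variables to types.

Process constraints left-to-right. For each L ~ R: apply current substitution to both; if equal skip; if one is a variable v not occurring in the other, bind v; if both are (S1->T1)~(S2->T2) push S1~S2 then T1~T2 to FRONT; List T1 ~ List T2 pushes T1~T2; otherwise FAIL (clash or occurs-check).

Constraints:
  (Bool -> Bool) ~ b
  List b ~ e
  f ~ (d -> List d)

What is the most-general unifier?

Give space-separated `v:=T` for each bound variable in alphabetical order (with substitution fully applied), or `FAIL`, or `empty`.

step 1: unify (Bool -> Bool) ~ b  [subst: {-} | 2 pending]
  bind b := (Bool -> Bool)
step 2: unify List (Bool -> Bool) ~ e  [subst: {b:=(Bool -> Bool)} | 1 pending]
  bind e := List (Bool -> Bool)
step 3: unify f ~ (d -> List d)  [subst: {b:=(Bool -> Bool), e:=List (Bool -> Bool)} | 0 pending]
  bind f := (d -> List d)

Answer: b:=(Bool -> Bool) e:=List (Bool -> Bool) f:=(d -> List d)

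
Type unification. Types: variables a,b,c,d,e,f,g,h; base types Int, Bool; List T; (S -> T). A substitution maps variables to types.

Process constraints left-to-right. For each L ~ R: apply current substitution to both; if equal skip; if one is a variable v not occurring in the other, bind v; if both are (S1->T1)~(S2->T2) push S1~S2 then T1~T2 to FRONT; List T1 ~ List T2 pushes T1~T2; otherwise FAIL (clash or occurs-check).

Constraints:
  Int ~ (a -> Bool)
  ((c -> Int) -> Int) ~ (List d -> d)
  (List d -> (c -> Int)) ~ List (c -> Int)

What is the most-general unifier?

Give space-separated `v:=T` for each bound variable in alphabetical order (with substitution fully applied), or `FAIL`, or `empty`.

Answer: FAIL

Derivation:
step 1: unify Int ~ (a -> Bool)  [subst: {-} | 2 pending]
  clash: Int vs (a -> Bool)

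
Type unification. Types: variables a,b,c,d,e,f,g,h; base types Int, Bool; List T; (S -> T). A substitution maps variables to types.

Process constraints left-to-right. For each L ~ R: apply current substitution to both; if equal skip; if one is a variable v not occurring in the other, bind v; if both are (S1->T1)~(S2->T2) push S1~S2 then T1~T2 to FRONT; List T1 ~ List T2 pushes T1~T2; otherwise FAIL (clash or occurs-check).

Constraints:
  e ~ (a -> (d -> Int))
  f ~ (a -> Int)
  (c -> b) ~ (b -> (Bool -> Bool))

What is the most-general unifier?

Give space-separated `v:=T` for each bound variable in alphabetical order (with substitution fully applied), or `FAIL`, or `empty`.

Answer: b:=(Bool -> Bool) c:=(Bool -> Bool) e:=(a -> (d -> Int)) f:=(a -> Int)

Derivation:
step 1: unify e ~ (a -> (d -> Int))  [subst: {-} | 2 pending]
  bind e := (a -> (d -> Int))
step 2: unify f ~ (a -> Int)  [subst: {e:=(a -> (d -> Int))} | 1 pending]
  bind f := (a -> Int)
step 3: unify (c -> b) ~ (b -> (Bool -> Bool))  [subst: {e:=(a -> (d -> Int)), f:=(a -> Int)} | 0 pending]
  -> decompose arrow: push c~b, b~(Bool -> Bool)
step 4: unify c ~ b  [subst: {e:=(a -> (d -> Int)), f:=(a -> Int)} | 1 pending]
  bind c := b
step 5: unify b ~ (Bool -> Bool)  [subst: {e:=(a -> (d -> Int)), f:=(a -> Int), c:=b} | 0 pending]
  bind b := (Bool -> Bool)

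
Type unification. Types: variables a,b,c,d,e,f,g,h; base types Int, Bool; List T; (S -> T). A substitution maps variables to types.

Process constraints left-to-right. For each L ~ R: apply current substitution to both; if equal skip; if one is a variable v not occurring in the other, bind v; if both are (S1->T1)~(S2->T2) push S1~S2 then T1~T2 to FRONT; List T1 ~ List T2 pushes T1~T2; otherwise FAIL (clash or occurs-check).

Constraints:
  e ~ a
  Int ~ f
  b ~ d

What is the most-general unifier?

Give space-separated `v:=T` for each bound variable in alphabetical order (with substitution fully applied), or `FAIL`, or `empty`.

Answer: b:=d e:=a f:=Int

Derivation:
step 1: unify e ~ a  [subst: {-} | 2 pending]
  bind e := a
step 2: unify Int ~ f  [subst: {e:=a} | 1 pending]
  bind f := Int
step 3: unify b ~ d  [subst: {e:=a, f:=Int} | 0 pending]
  bind b := d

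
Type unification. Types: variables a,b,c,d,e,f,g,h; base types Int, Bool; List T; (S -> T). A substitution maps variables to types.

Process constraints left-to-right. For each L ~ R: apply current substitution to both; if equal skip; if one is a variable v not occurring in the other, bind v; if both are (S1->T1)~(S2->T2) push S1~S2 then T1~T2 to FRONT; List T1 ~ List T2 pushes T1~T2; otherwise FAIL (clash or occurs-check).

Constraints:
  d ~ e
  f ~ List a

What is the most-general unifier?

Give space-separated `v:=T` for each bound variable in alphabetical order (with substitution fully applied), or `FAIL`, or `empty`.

step 1: unify d ~ e  [subst: {-} | 1 pending]
  bind d := e
step 2: unify f ~ List a  [subst: {d:=e} | 0 pending]
  bind f := List a

Answer: d:=e f:=List a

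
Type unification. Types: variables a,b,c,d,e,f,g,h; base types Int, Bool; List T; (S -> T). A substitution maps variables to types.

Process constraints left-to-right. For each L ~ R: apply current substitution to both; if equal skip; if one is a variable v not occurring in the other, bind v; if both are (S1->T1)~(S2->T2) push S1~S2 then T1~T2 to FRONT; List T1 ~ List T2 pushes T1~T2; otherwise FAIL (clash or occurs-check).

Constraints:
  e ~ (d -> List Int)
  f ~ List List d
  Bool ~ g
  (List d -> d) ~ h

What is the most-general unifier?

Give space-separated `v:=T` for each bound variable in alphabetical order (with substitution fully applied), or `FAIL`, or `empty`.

Answer: e:=(d -> List Int) f:=List List d g:=Bool h:=(List d -> d)

Derivation:
step 1: unify e ~ (d -> List Int)  [subst: {-} | 3 pending]
  bind e := (d -> List Int)
step 2: unify f ~ List List d  [subst: {e:=(d -> List Int)} | 2 pending]
  bind f := List List d
step 3: unify Bool ~ g  [subst: {e:=(d -> List Int), f:=List List d} | 1 pending]
  bind g := Bool
step 4: unify (List d -> d) ~ h  [subst: {e:=(d -> List Int), f:=List List d, g:=Bool} | 0 pending]
  bind h := (List d -> d)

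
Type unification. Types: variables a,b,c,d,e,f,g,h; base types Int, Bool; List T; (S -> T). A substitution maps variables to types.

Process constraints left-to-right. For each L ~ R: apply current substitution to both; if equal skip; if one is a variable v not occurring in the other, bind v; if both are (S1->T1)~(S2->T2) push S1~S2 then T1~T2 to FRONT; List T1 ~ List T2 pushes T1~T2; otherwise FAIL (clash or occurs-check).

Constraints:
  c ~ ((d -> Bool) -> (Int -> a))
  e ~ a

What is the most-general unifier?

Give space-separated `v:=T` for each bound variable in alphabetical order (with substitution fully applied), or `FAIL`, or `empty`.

step 1: unify c ~ ((d -> Bool) -> (Int -> a))  [subst: {-} | 1 pending]
  bind c := ((d -> Bool) -> (Int -> a))
step 2: unify e ~ a  [subst: {c:=((d -> Bool) -> (Int -> a))} | 0 pending]
  bind e := a

Answer: c:=((d -> Bool) -> (Int -> a)) e:=a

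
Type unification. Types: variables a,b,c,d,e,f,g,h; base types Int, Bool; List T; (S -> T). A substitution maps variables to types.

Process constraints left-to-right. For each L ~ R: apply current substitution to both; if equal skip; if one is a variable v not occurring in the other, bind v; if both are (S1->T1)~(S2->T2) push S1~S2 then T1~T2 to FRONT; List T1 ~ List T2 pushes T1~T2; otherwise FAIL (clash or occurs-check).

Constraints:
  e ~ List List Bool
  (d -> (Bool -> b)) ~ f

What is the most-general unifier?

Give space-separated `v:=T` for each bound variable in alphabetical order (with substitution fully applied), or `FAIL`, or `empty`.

step 1: unify e ~ List List Bool  [subst: {-} | 1 pending]
  bind e := List List Bool
step 2: unify (d -> (Bool -> b)) ~ f  [subst: {e:=List List Bool} | 0 pending]
  bind f := (d -> (Bool -> b))

Answer: e:=List List Bool f:=(d -> (Bool -> b))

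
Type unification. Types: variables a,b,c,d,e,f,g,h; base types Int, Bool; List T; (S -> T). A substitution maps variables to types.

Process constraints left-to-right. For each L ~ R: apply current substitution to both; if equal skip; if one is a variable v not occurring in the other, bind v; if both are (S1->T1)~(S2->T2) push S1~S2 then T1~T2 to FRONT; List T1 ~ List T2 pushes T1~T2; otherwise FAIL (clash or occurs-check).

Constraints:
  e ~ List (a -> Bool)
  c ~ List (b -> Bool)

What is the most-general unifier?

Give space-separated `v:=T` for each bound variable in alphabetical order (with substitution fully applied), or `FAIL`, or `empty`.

Answer: c:=List (b -> Bool) e:=List (a -> Bool)

Derivation:
step 1: unify e ~ List (a -> Bool)  [subst: {-} | 1 pending]
  bind e := List (a -> Bool)
step 2: unify c ~ List (b -> Bool)  [subst: {e:=List (a -> Bool)} | 0 pending]
  bind c := List (b -> Bool)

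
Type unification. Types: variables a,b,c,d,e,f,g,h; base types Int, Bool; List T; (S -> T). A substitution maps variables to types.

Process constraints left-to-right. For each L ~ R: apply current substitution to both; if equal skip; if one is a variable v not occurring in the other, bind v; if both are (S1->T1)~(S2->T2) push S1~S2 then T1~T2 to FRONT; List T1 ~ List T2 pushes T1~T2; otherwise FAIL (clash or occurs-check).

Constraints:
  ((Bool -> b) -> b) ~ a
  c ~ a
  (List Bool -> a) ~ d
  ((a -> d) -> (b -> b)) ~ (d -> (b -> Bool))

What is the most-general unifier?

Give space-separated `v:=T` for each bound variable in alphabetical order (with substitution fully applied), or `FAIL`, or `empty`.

Answer: FAIL

Derivation:
step 1: unify ((Bool -> b) -> b) ~ a  [subst: {-} | 3 pending]
  bind a := ((Bool -> b) -> b)
step 2: unify c ~ ((Bool -> b) -> b)  [subst: {a:=((Bool -> b) -> b)} | 2 pending]
  bind c := ((Bool -> b) -> b)
step 3: unify (List Bool -> ((Bool -> b) -> b)) ~ d  [subst: {a:=((Bool -> b) -> b), c:=((Bool -> b) -> b)} | 1 pending]
  bind d := (List Bool -> ((Bool -> b) -> b))
step 4: unify ((((Bool -> b) -> b) -> (List Bool -> ((Bool -> b) -> b))) -> (b -> b)) ~ ((List Bool -> ((Bool -> b) -> b)) -> (b -> Bool))  [subst: {a:=((Bool -> b) -> b), c:=((Bool -> b) -> b), d:=(List Bool -> ((Bool -> b) -> b))} | 0 pending]
  -> decompose arrow: push (((Bool -> b) -> b) -> (List Bool -> ((Bool -> b) -> b)))~(List Bool -> ((Bool -> b) -> b)), (b -> b)~(b -> Bool)
step 5: unify (((Bool -> b) -> b) -> (List Bool -> ((Bool -> b) -> b))) ~ (List Bool -> ((Bool -> b) -> b))  [subst: {a:=((Bool -> b) -> b), c:=((Bool -> b) -> b), d:=(List Bool -> ((Bool -> b) -> b))} | 1 pending]
  -> decompose arrow: push ((Bool -> b) -> b)~List Bool, (List Bool -> ((Bool -> b) -> b))~((Bool -> b) -> b)
step 6: unify ((Bool -> b) -> b) ~ List Bool  [subst: {a:=((Bool -> b) -> b), c:=((Bool -> b) -> b), d:=(List Bool -> ((Bool -> b) -> b))} | 2 pending]
  clash: ((Bool -> b) -> b) vs List Bool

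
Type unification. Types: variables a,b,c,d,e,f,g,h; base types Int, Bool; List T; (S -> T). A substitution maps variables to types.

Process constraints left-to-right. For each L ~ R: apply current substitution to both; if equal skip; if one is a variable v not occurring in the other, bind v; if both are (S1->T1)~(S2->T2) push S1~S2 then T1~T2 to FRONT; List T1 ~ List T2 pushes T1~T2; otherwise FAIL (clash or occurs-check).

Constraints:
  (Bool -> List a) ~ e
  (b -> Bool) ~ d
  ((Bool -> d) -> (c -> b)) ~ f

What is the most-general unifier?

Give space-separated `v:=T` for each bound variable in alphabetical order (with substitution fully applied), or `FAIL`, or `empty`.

Answer: d:=(b -> Bool) e:=(Bool -> List a) f:=((Bool -> (b -> Bool)) -> (c -> b))

Derivation:
step 1: unify (Bool -> List a) ~ e  [subst: {-} | 2 pending]
  bind e := (Bool -> List a)
step 2: unify (b -> Bool) ~ d  [subst: {e:=(Bool -> List a)} | 1 pending]
  bind d := (b -> Bool)
step 3: unify ((Bool -> (b -> Bool)) -> (c -> b)) ~ f  [subst: {e:=(Bool -> List a), d:=(b -> Bool)} | 0 pending]
  bind f := ((Bool -> (b -> Bool)) -> (c -> b))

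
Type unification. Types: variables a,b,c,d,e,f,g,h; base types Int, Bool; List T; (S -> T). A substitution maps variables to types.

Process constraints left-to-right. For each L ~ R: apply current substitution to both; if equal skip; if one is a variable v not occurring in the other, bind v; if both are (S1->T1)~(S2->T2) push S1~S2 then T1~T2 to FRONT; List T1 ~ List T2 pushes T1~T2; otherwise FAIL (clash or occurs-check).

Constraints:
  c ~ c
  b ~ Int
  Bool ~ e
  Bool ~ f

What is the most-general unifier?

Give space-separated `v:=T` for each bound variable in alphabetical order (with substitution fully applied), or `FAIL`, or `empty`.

Answer: b:=Int e:=Bool f:=Bool

Derivation:
step 1: unify c ~ c  [subst: {-} | 3 pending]
  -> identical, skip
step 2: unify b ~ Int  [subst: {-} | 2 pending]
  bind b := Int
step 3: unify Bool ~ e  [subst: {b:=Int} | 1 pending]
  bind e := Bool
step 4: unify Bool ~ f  [subst: {b:=Int, e:=Bool} | 0 pending]
  bind f := Bool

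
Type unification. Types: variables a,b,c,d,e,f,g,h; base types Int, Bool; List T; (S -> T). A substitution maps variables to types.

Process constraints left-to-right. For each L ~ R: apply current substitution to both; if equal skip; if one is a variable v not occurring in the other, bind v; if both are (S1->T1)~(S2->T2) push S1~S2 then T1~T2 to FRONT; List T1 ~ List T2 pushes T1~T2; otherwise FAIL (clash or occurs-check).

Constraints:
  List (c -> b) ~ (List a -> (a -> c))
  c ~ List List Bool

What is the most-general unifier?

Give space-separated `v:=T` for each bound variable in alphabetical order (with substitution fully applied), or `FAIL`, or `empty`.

Answer: FAIL

Derivation:
step 1: unify List (c -> b) ~ (List a -> (a -> c))  [subst: {-} | 1 pending]
  clash: List (c -> b) vs (List a -> (a -> c))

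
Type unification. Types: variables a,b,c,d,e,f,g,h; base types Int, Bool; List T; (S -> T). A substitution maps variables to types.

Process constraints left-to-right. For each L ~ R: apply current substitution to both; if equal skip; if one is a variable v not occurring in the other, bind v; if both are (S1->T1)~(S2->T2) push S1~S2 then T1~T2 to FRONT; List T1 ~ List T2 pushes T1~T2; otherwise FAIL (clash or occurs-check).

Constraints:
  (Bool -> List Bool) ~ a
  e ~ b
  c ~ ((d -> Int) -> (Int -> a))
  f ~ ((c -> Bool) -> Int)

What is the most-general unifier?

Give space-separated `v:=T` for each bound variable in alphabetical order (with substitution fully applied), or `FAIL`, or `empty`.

Answer: a:=(Bool -> List Bool) c:=((d -> Int) -> (Int -> (Bool -> List Bool))) e:=b f:=((((d -> Int) -> (Int -> (Bool -> List Bool))) -> Bool) -> Int)

Derivation:
step 1: unify (Bool -> List Bool) ~ a  [subst: {-} | 3 pending]
  bind a := (Bool -> List Bool)
step 2: unify e ~ b  [subst: {a:=(Bool -> List Bool)} | 2 pending]
  bind e := b
step 3: unify c ~ ((d -> Int) -> (Int -> (Bool -> List Bool)))  [subst: {a:=(Bool -> List Bool), e:=b} | 1 pending]
  bind c := ((d -> Int) -> (Int -> (Bool -> List Bool)))
step 4: unify f ~ ((((d -> Int) -> (Int -> (Bool -> List Bool))) -> Bool) -> Int)  [subst: {a:=(Bool -> List Bool), e:=b, c:=((d -> Int) -> (Int -> (Bool -> List Bool)))} | 0 pending]
  bind f := ((((d -> Int) -> (Int -> (Bool -> List Bool))) -> Bool) -> Int)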